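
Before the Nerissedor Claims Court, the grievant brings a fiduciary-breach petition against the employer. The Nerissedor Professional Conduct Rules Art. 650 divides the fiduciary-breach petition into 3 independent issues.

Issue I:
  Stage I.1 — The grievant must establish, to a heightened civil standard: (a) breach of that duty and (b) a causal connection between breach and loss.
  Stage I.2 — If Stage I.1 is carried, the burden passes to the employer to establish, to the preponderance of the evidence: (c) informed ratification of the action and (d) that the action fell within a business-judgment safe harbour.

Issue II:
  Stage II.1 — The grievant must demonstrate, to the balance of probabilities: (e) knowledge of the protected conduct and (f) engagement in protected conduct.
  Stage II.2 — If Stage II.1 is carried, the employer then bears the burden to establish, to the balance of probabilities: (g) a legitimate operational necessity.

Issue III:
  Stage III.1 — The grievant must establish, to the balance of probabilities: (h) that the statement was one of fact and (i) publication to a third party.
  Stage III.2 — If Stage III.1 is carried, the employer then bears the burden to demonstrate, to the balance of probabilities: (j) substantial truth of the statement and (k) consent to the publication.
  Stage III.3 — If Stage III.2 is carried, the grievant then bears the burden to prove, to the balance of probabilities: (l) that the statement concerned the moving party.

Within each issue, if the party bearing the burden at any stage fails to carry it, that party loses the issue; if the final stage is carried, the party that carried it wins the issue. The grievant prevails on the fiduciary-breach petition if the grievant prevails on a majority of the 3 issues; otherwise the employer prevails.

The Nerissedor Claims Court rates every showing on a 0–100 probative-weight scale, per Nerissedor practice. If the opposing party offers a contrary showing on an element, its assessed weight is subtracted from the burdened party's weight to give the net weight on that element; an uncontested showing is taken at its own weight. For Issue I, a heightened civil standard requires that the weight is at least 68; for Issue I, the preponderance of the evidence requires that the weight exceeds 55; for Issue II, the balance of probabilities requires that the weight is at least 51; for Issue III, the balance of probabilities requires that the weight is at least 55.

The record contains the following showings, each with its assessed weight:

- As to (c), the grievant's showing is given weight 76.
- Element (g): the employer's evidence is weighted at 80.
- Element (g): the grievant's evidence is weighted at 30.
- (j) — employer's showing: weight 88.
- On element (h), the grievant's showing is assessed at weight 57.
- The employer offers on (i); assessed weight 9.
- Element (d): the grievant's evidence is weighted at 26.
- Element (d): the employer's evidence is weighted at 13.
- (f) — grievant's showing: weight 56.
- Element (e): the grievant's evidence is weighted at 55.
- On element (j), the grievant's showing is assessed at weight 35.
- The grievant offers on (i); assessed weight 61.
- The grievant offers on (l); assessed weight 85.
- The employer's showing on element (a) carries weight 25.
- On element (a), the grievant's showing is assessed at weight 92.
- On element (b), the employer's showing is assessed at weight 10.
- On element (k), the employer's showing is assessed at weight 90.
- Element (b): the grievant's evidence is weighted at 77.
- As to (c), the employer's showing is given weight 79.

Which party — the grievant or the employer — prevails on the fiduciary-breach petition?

— Issue I —
Stage I.1 — burden on grievant; standard: a heightened civil standard (weight is at least 68).
    (a): 92 − 25 = 67 < 68 [not met]
    (b): 77 − 10 = 67 < 68 [not met]
  Not every element is met, so the grievant fails to carry Stage I.1.
The employer prevails on this issue.
— Issue II —
Stage II.1 (grievant, the balance of probabilities, weight is at least 51): (e) 55 ≥ 51 — meets; (f) 56 ≥ 51 — meets.
  Stage II.1 is satisfied; the onus moves to the employer.
Stage II.2 (employer, the balance of probabilities, weight is at least 51): (g) net 80−30=50 < 51 — fails.
  Stage II.2 not carried; the employer fails its burden.
The grievant prevails on this issue.
— Issue III —
Stage III.1 — burden on grievant; standard: the balance of probabilities (weight is at least 55).
    (h): 57 ≥ 55 [met]
    (i): 61 − 9 = 52 < 55 [not met]
  Stage III.1 not carried; the grievant fails its burden.
The employer prevails on this issue.
Per-issue: Issue I → employer; Issue II → grievant; Issue III → employer. The grievant must prevail on a majority of issues; overall, the employer prevails.

employer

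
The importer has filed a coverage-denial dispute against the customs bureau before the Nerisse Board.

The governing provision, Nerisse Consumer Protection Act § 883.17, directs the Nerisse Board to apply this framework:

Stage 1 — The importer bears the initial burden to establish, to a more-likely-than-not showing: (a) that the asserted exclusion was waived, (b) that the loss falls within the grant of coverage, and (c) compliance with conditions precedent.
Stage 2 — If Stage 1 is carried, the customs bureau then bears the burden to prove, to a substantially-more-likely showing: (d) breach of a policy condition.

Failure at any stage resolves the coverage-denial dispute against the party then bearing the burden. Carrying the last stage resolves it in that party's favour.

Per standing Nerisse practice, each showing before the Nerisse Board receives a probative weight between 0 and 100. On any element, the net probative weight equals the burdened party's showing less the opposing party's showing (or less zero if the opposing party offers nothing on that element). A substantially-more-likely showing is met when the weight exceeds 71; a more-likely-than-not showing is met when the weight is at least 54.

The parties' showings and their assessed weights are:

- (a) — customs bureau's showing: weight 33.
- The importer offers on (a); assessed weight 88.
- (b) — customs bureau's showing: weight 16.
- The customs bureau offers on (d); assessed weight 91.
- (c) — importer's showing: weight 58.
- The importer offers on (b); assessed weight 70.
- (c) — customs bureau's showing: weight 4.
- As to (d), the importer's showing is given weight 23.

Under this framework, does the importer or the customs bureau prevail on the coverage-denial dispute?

Stage 1 — burden on importer; standard: a more-likely-than-not showing (weight is at least 54).
    (a): 88 − 33 = 55 ≥ 54 [met]
    (b): 70 − 16 = 54 ≥ 54 [met]
    (c): 58 − 4 = 54 ≥ 54 [met]
  All elements met. The burden passes to the customs bureau.
Stage 2 — burden on customs bureau; standard: a substantially-more-likely showing (weight exceeds 71).
    (d): 91 − 23 = 68 ≤ 71 [not met]
  Stage 2 not carried; the customs bureau fails its burden.
The analysis ends at Stage 2; the importer prevails.

importer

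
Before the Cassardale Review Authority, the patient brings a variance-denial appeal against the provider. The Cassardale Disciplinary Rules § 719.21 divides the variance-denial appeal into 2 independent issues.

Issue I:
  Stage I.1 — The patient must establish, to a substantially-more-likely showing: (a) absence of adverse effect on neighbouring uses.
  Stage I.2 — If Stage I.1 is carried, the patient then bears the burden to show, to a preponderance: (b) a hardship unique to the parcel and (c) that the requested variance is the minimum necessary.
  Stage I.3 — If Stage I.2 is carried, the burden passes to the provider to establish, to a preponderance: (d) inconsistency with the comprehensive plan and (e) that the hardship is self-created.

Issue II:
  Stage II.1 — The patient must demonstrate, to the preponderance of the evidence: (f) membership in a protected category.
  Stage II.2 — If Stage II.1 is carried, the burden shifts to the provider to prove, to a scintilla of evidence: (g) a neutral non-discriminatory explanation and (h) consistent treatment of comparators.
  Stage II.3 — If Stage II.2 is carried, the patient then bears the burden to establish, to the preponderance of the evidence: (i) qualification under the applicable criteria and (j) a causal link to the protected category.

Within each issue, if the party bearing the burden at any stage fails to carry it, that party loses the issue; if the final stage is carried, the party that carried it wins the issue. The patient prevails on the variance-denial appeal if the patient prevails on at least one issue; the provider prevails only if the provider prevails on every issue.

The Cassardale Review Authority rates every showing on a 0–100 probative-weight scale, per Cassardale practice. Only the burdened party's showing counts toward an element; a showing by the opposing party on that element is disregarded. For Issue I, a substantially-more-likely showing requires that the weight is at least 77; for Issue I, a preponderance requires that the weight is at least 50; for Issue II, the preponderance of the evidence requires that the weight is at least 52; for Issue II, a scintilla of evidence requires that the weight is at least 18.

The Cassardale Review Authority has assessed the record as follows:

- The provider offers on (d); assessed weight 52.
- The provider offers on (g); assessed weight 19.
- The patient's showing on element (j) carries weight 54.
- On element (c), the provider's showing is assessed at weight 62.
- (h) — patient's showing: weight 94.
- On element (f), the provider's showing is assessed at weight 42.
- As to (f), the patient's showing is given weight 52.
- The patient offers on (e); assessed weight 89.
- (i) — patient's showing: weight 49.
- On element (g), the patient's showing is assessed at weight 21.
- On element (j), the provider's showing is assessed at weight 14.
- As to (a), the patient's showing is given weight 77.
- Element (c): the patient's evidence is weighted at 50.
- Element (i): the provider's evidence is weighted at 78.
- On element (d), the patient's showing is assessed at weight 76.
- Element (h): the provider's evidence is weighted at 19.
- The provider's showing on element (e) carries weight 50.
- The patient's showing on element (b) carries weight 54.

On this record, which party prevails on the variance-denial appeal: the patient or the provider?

— Issue I —
Stage I.1 — burden on patient; standard: a substantially-more-likely showing (weight is at least 77).
    (a): 77 ≥ 77 [met]
  Stage I.1 is satisfied; the patient continues to bear the burden.
Stage I.2 — burden on patient; standard: a preponderance (weight is at least 50).
    (b): 54 ≥ 50 [met]
    (c): 50 (provider's 62 disregarded) ≥ 50 [met]
  Stage I.2 carried; the burden shifts to the provider.
Stage I.3 — burden on provider; standard: a preponderance (weight is at least 50).
    (d): 52 (patient's 76 disregarded) ≥ 50 [met]
    (e): 50 (patient's 89 disregarded) ≥ 50 [met]
  The provider carries the last stage.
With every stage satisfied, the provider prevails on this issue.
— Issue II —
Stage II.1 (patient, the preponderance of the evidence, weight is at least 52): (f) 52 (provider's 42 disregarded) ≥ 52 — meets.
  Stage II.1 is satisfied; the onus moves to the provider.
Stage II.2 (provider, a scintilla of evidence, weight is at least 18): (g) 19 (patient's 21 disregarded) ≥ 18 — meets; (h) 19 (patient's 94 disregarded) ≥ 18 — meets.
  All elements met. The burden passes to the patient.
Stage II.3 (patient, the preponderance of the evidence, weight is at least 52): (i) 49 (provider's 78 disregarded) < 52 — fails; (j) 54 (provider's 14 disregarded) ≥ 52 — meets.
  Stage II.3 not carried; the patient fails its burden.
The provider prevails on this issue.
Per-issue: Issue I → provider; Issue II → provider. The patient must prevail on at least one issue; overall, the provider prevails.

provider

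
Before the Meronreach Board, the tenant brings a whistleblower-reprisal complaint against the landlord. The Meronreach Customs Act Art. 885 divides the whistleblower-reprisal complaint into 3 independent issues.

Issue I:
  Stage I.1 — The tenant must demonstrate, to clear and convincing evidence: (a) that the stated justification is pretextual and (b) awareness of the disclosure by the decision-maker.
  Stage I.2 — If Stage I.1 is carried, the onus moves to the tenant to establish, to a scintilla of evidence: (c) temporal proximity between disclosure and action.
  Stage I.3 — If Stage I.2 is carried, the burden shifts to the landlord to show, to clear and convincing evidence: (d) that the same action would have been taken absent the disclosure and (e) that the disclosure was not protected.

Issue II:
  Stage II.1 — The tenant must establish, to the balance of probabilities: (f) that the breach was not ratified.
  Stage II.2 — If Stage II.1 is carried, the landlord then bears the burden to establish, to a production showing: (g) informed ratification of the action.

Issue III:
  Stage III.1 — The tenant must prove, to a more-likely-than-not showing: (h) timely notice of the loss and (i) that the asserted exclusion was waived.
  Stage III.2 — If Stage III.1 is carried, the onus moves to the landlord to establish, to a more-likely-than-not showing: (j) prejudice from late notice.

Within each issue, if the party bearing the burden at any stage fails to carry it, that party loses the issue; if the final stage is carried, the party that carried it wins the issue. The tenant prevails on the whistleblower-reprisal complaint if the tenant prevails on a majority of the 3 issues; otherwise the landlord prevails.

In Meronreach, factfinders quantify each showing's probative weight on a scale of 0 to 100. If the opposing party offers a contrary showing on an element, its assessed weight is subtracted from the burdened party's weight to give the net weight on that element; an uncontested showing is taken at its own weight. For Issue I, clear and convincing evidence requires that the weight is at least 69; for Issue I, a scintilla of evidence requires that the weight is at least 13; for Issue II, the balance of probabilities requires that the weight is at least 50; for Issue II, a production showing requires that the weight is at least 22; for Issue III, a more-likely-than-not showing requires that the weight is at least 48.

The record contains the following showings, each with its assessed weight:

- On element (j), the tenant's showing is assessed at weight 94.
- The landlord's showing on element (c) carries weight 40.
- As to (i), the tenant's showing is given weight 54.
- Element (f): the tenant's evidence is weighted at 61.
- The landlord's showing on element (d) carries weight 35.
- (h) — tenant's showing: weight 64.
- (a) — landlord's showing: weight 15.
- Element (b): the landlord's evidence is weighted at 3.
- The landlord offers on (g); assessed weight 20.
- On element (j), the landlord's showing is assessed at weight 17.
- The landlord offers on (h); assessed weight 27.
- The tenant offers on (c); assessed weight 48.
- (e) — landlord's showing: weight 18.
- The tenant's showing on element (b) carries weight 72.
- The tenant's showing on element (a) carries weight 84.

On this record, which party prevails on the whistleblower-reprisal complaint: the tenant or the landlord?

— Issue I —
Stage I.1 (tenant, clear and convincing evidence, weight is at least 69): (a) net 84−15=69 ≥ 69 — meets; (b) net 72−3=69 ≥ 69 — meets.
  Stage I.1 carried; the burden remains with the tenant.
Stage I.2 (tenant, a scintilla of evidence, weight is at least 13): (c) net 48−40=8 < 13 — fails.
  Stage I.2 not carried; the tenant fails its burden.
The analysis ends at Stage I.2; the landlord prevails on this issue.
— Issue II —
At Stage II.1 the tenant must meet the balance of probabilities (weight is at least 50): on (f) the weight is 61, ≥ 50, so (f) meets the standard.
  The tenant carries Stage II.1; the landlord now bears the burden.
At Stage II.2 the landlord must meet a production showing (weight is at least 22): on (g) the weight is 20, which does not reach 22, so (g) does not meet the standard.
  Not every element is met, so the landlord fails to carry Stage II.2.
The analysis ends at Stage II.2; the tenant prevails on this issue.
— Issue III —
Stage III.1 (tenant, a more-likely-than-not showing, weight is at least 48): (h) net 64−27=37 < 48 — fails; (i) 54 ≥ 48 — meets.
  The tenant does not carry Stage III.1.
So the landlord prevails on this issue.
Per-issue: Issue I → landlord; Issue II → tenant; Issue III → landlord. The tenant must prevail on a majority of issues; overall, the landlord prevails.

landlord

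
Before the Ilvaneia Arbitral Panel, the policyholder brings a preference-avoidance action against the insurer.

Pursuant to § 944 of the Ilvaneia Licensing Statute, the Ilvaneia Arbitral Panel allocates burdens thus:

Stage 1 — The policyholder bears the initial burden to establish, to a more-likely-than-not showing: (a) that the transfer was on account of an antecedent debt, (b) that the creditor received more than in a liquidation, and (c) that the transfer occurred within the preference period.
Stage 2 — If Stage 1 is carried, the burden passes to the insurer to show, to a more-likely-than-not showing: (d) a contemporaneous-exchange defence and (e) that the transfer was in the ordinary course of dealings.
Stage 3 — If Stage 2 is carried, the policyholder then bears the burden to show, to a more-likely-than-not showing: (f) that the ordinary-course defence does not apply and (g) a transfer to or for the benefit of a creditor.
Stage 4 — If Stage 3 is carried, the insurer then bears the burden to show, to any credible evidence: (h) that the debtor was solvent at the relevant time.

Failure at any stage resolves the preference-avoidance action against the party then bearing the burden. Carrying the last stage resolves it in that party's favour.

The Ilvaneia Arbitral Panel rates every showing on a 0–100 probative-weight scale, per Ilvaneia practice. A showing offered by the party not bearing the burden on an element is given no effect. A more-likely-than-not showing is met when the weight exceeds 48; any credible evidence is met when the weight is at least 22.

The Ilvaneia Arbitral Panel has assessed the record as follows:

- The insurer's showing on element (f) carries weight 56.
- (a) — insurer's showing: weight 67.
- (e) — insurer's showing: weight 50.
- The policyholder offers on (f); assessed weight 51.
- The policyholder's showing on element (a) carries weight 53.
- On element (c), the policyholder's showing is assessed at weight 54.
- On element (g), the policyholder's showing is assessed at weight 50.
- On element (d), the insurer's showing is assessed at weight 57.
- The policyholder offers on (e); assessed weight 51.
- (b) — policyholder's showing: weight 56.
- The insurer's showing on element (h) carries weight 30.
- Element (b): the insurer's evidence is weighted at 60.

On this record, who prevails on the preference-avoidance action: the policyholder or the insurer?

At Stage 1 the policyholder must meet a more-likely-than-not showing (weight exceeds 48): on (a) the weight is 53 (the insurer's 67 is given no effect), > 48, so (a) meets the standard; on (b) the weight is 56 (the insurer's 60 is given no effect), which does exceed 48, so (b) meets the standard; on (c) the weight is 54, > 48, so (c) meets the standard.
  Stage 1 is satisfied; the onus moves to the insurer.
At Stage 2 the insurer must meet a more-likely-than-not showing (weight exceeds 48): on (d) the weight is 57, which does exceed 48, so (d) meets the standard; on (e) the weight is 50 (the policyholder's 51 is given no effect), > 48, so (e) meets the standard.
  Stage 2 carried; the burden shifts to the policyholder.
At Stage 3 the policyholder must meet a more-likely-than-not showing (weight exceeds 48): on (f) the weight is 51 (the insurer's 56 is given no effect), which does exceed 48, so (f) meets the standard; on (g) the weight is 50, > 48, so (g) meets the standard.
  All elements met. The burden passes to the insurer.
At Stage 4 the insurer must meet any credible evidence (weight is at least 22): on (h) the weight is 30, which does reach 22, so (h) meets the standard.
  The insurer carries the last stage.
Every stage carried; the insurer prevails.

insurer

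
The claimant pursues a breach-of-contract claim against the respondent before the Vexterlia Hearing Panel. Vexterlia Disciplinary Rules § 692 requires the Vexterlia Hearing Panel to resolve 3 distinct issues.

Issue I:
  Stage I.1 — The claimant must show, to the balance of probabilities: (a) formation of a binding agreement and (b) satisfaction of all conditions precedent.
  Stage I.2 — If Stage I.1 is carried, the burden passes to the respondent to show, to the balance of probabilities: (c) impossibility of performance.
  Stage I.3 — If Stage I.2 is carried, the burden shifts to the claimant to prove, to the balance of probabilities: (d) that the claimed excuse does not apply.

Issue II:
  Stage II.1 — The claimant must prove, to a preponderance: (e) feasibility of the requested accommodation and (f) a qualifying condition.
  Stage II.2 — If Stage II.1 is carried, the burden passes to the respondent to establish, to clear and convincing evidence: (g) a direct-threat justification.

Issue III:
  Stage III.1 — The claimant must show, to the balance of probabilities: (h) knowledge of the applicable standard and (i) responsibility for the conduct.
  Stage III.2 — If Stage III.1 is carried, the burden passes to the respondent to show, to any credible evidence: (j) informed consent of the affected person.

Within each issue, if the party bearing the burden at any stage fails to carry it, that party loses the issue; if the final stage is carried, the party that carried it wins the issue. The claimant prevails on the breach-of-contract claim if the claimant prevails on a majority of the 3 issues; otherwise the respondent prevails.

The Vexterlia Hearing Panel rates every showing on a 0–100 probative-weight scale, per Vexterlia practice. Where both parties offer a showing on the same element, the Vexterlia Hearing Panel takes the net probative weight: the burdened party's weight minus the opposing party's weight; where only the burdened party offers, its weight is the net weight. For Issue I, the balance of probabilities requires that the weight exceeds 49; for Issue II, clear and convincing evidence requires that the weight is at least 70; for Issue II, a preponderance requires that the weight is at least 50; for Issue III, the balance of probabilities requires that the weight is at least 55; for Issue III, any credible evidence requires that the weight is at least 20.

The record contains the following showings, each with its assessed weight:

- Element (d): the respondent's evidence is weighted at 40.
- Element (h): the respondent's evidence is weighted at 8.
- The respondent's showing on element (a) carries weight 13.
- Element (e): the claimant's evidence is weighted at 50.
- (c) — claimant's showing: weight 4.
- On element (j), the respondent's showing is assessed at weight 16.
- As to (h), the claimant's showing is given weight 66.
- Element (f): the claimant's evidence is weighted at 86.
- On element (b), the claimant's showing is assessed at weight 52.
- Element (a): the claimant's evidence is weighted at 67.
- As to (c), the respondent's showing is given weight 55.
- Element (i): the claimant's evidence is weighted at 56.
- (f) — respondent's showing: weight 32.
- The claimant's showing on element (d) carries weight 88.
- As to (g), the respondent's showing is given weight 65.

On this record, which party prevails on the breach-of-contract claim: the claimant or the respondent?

— Issue I —
At Stage I.1 the claimant must meet the balance of probabilities (weight exceeds 49): on (a) the weight is 67 less the opposing 13 gives net 54, which does exceed 49, so (a) meets the standard; on (b) the weight is 52, which does exceed 49, so (b) meets the standard.
  The claimant carries Stage I.1; the respondent now bears the burden.
At Stage I.2 the respondent must meet the balance of probabilities (weight exceeds 49): on (c) the weight is 55 less the opposing 4 gives net 51, which does exceed 49, so (c) meets the standard.
  Stage I.2 carried; the burden shifts to the claimant.
At Stage I.3 the claimant must meet the balance of probabilities (weight exceeds 49): on (d) the weight is 88 less the opposing 40 gives net 48, which does not exceed 49, so (d) does not meet the standard.
  The claimant does not carry Stage I.3.
The analysis ends at Stage I.3; the respondent prevails on this issue.
— Issue II —
At Stage II.1 the claimant must meet a preponderance (weight is at least 50): on (e) the weight is 50, ≥ 50, so (e) meets the standard; on (f) the weight is 86 less the opposing 32 gives net 54, ≥ 50, so (f) meets the standard.
  Stage II.1 is satisfied; the onus moves to the respondent.
At Stage II.2 the respondent must meet clear and convincing evidence (weight is at least 70): on (g) the weight is 65, < 70, so (g) does not meet the standard.
  Not every element is met, so the respondent fails to carry Stage II.2.
The claimant prevails on this issue.
— Issue III —
Stage III.1 — burden on claimant; standard: the balance of probabilities (weight is at least 55).
    (h): 66 − 8 = 58 ≥ 55 [met]
    (i): 56 ≥ 55 [met]
  Stage III.1 is satisfied; the onus moves to the respondent.
Stage III.2 — burden on respondent; standard: any credible evidence (weight is at least 20).
    (j): 16 < 20 [not met]
  Stage III.2 not carried; the respondent fails its burden.
The claimant prevails on this issue.
Per-issue: Issue I → respondent; Issue II → claimant; Issue III → claimant. The claimant must prevail on a majority of issues; overall, the claimant prevails.

claimant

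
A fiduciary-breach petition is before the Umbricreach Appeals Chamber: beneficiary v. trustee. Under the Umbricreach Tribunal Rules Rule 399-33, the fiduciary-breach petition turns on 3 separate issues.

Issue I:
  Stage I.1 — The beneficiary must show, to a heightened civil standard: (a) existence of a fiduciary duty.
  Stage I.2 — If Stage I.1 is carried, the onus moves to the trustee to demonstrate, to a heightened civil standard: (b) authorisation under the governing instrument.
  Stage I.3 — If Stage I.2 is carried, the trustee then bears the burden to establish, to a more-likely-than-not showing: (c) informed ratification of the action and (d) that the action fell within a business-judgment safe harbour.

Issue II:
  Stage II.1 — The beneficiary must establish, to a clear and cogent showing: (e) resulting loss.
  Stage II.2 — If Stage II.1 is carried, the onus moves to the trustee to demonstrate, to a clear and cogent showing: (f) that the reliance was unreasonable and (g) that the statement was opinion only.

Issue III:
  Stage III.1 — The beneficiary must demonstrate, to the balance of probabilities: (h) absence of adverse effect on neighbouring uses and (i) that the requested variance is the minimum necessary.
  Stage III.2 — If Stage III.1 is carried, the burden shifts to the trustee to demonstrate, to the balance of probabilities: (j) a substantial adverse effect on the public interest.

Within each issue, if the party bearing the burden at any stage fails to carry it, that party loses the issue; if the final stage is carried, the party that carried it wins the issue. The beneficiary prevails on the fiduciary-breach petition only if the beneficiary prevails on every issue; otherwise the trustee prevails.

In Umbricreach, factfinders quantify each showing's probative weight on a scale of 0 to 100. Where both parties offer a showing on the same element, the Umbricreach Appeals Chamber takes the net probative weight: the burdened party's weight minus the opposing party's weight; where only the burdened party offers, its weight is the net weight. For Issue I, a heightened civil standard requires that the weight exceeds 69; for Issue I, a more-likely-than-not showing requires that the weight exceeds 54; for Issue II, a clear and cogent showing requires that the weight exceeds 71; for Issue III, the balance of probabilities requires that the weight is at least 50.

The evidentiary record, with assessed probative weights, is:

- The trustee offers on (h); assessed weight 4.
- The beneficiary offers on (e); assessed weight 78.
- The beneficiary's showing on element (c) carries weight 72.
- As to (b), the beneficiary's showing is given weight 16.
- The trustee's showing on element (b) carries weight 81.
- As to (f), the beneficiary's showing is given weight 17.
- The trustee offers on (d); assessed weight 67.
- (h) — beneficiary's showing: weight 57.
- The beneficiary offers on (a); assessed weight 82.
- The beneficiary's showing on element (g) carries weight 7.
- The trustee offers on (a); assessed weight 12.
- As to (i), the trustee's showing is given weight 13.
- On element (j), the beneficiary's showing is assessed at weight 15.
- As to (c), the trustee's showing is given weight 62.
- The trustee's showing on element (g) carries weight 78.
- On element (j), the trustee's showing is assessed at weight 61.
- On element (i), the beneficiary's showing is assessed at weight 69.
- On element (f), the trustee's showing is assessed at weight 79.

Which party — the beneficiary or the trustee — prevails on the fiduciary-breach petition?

beneficiary

— Issue I —
At Stage I.1 the beneficiary must meet a heightened civil standard (weight exceeds 69): on (a) the weight is 82 less the opposing 12 gives net 70, > 69, so (a) meets the standard.
  All elements met. The burden passes to the trustee.
At Stage I.2 the trustee must meet a heightened civil standard (weight exceeds 69): on (b) the weight is 81 less the opposing 16 gives net 65, ≤ 69, so (b) does not meet the standard.
  Not every element is met, so the trustee fails to carry Stage I.2.
The beneficiary prevails on this issue.
— Issue II —
Stage II.1 (beneficiary, a clear and cogent showing, weight exceeds 71): (e) 78 > 71 — meets.
  All elements met. The burden passes to the trustee.
Stage II.2 (trustee, a clear and cogent showing, weight exceeds 71): (f) net 79−17=62 ≤ 71 — fails; (g) net 78−7=71 ≤ 71 — fails.
  Stage II.2 not carried; the trustee fails its burden.
The analysis ends at Stage II.2; the beneficiary prevails on this issue.
— Issue III —
At Stage III.1 the beneficiary must meet the balance of probabilities (weight is at least 50): on (h) the weight is 57 less the opposing 4 gives net 53, ≥ 50, so (h) meets the standard; on (i) the weight is 69 less the opposing 13 gives net 56, which does reach 50, so (i) meets the standard.
  Stage III.1 is satisfied; the onus moves to the trustee.
At Stage III.2 the trustee must meet the balance of probabilities (weight is at least 50): on (j) the weight is 61 less the opposing 15 gives net 46, which does not reach 50, so (j) does not meet the standard.
  Not every element is met, so the trustee fails to carry Stage III.2.
The analysis ends at Stage III.2; the beneficiary prevails on this issue.
Per-issue: Issue I → beneficiary; Issue II → beneficiary; Issue III → beneficiary. The beneficiary must prevail on every issue; overall, the beneficiary prevails.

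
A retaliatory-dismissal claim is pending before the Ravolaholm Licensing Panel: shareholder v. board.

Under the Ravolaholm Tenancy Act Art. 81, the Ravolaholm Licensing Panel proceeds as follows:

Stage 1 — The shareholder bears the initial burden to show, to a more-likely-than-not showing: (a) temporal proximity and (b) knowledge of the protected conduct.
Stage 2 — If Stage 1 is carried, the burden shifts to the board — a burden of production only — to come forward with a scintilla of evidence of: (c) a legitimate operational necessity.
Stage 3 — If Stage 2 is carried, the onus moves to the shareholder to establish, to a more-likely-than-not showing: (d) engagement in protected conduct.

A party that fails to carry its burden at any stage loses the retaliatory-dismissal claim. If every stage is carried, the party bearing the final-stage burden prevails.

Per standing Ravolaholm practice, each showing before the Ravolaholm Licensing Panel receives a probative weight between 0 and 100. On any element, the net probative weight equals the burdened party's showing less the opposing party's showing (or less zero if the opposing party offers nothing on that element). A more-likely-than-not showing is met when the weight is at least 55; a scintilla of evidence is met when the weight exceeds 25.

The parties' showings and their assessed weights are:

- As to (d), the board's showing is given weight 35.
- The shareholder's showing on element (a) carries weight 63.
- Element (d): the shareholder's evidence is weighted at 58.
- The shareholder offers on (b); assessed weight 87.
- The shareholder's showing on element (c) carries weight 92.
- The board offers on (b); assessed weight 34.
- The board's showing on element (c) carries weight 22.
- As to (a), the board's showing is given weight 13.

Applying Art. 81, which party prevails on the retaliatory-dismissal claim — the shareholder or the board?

At Stage 1 the shareholder must meet a more-likely-than-not showing (weight is at least 55): on (a) the weight is 63 less the opposing 13 gives net 50, which does not reach 55, so (a) does not meet the standard; on (b) the weight is 87 less the opposing 34 gives net 53, which does not reach 55, so (b) does not meet the standard.
  The shareholder does not carry Stage 1.
So the board prevails.

board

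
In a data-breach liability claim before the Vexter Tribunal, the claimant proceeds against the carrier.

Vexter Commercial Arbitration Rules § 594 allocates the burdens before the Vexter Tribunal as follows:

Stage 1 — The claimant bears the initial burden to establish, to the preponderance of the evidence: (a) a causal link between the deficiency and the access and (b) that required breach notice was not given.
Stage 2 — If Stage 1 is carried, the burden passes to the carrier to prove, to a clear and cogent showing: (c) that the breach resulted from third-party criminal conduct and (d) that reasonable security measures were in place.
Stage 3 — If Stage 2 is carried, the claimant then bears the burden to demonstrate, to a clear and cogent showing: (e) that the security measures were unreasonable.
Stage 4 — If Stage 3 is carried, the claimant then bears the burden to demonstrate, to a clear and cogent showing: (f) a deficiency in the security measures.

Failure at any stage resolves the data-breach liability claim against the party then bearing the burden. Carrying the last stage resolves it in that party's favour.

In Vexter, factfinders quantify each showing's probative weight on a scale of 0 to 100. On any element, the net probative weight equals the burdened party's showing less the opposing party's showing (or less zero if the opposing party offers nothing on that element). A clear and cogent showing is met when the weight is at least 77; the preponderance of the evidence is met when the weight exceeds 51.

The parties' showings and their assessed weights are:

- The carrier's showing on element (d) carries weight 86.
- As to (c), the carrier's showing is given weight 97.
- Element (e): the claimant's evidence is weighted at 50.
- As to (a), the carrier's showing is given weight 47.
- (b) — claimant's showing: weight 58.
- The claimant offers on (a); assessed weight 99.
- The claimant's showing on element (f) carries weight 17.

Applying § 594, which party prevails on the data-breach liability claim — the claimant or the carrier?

carrier

Stage 1 (claimant, the preponderance of the evidence, weight exceeds 51): (a) net 99−47=52 > 51 — meets; (b) 58 > 51 — meets.
  The claimant carries Stage 1; the carrier now bears the burden.
Stage 2 (carrier, a clear and cogent showing, weight is at least 77): (c) 97 ≥ 77 — meets; (d) 86 ≥ 77 — meets.
  All elements met. The burden passes to the claimant.
Stage 3 (claimant, a clear and cogent showing, weight is at least 77): (e) 50 < 77 — fails.
  Stage 3 not carried; the claimant fails its burden.
The analysis ends at Stage 3; the carrier prevails.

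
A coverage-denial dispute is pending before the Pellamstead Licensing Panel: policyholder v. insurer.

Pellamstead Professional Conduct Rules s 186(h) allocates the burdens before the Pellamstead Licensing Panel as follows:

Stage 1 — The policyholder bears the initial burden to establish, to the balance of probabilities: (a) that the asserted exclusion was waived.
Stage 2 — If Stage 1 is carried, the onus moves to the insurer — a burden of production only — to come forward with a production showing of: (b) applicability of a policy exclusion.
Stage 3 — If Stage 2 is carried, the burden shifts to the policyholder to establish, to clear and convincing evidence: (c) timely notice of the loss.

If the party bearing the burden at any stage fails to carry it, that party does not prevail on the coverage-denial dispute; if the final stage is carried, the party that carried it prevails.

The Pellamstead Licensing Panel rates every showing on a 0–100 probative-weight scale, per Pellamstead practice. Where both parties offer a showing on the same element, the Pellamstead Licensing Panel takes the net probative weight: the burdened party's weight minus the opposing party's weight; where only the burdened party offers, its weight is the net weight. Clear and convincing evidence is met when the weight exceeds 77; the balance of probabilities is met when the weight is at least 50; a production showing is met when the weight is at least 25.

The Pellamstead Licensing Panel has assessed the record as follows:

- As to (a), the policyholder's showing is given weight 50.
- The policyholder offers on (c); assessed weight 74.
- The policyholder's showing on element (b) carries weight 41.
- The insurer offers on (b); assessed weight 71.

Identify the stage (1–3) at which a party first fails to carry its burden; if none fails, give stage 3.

Stage 1 (policyholder, the balance of probabilities, weight is at least 50): (a) 50 ≥ 50 — meets.
  Stage 1 carried; the burden shifts to the insurer.
Stage 2 (insurer, a production showing, weight is at least 25): (b) net 71−41=30 ≥ 25 — meets.
  Stage 2 carried; the burden shifts to the policyholder.
Stage 3 (policyholder, clear and convincing evidence, weight exceeds 77): (c) 74 ≤ 77 — fails.
  Stage 3 not carried; the policyholder fails its burden.
So the insurer prevails.

stage 3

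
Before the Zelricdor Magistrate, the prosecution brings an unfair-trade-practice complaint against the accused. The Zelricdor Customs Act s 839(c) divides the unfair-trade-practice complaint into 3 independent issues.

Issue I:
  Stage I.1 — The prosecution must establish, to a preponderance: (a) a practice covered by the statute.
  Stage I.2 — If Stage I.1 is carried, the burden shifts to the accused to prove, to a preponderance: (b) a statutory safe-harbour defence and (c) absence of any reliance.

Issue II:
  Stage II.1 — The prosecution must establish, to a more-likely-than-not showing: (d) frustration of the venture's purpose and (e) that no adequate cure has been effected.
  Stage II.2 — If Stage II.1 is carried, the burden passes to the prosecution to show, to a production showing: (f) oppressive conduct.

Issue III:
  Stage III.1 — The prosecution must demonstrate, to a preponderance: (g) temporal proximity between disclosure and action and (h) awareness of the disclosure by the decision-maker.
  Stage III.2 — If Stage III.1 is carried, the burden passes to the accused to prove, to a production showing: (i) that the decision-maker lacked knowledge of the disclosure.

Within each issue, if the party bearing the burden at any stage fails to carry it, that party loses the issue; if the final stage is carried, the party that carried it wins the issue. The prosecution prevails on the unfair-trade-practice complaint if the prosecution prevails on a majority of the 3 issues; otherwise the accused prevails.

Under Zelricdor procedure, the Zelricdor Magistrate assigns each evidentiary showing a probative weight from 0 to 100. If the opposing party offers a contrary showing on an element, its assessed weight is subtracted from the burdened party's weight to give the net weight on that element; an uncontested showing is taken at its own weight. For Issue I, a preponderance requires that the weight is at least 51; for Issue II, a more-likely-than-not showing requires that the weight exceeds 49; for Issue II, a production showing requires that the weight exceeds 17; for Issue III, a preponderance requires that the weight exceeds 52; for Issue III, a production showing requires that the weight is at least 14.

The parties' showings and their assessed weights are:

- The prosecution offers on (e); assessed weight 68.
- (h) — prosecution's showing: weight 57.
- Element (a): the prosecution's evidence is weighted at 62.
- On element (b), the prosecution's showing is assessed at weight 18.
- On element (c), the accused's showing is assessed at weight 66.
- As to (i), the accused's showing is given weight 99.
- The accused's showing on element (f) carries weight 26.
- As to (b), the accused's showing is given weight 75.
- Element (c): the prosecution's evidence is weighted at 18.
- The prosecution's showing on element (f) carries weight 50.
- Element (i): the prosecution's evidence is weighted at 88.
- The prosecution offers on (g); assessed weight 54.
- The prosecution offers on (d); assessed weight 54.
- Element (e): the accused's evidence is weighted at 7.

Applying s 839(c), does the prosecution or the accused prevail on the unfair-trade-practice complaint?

prosecution

— Issue I —
At Stage I.1 the prosecution must meet a preponderance (weight is at least 51): on (a) the weight is 62, ≥ 51, so (a) meets the standard.
  All elements met. The burden passes to the accused.
At Stage I.2 the accused must meet a preponderance (weight is at least 51): on (b) the weight is 75 less the opposing 18 gives net 57, which does reach 51, so (b) meets the standard; on (c) the weight is 66 less the opposing 18 gives net 48, < 51, so (c) does not meet the standard.
  Stage I.2 not carried; the accused fails its burden.
So the prosecution prevails on this issue.
— Issue II —
At Stage II.1 the prosecution must meet a more-likely-than-not showing (weight exceeds 49): on (d) the weight is 54, > 49, so (d) meets the standard; on (e) the weight is 68 less the opposing 7 gives net 61, which does exceed 49, so (e) meets the standard.
  All elements met. The prosecution retains the burden for Stage II.2.
At Stage II.2 the prosecution must meet a production showing (weight exceeds 17): on (f) the weight is 50 less the opposing 26 gives net 24, which does exceed 17, so (f) meets the standard.
  Stage II.2 carried; the final stage is satisfied.
All stages carried — the prosecution prevails on this issue.
— Issue III —
At Stage III.1 the prosecution must meet a preponderance (weight exceeds 52): on (g) the weight is 54, > 52, so (g) meets the standard; on (h) the weight is 57, > 52, so (h) meets the standard.
  Stage III.1 carried; the burden shifts to the accused.
At Stage III.2 the accused must meet a production showing (weight is at least 14): on (i) the weight is 99 less the opposing 88 gives net 11, < 14, so (i) does not meet the standard.
  The accused does not carry Stage III.2.
So the prosecution prevails on this issue.
Per-issue: Issue I → prosecution; Issue II → prosecution; Issue III → prosecution. The prosecution must prevail on a majority of issues; overall, the prosecution prevails.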